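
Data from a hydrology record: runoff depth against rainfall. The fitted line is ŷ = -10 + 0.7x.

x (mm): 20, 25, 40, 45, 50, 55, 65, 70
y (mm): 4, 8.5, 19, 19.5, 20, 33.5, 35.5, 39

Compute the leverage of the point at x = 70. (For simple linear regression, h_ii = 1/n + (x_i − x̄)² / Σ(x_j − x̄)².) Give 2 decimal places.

h = 0.38

x̄ = (20 + 25 + 40 + 45 + 50 + 55 + 65 + 70)/8 = 46.25
Σ(x − x̄)² = 689.062 + 451.562 + 39.0625 + 1.5625 + 14.0625 + 76.5625 + 351.562 + 564.062 = 2187.5
h = 1/8 + (23.75)²/2187.5 = 0.125 + 0.257857 = 0.38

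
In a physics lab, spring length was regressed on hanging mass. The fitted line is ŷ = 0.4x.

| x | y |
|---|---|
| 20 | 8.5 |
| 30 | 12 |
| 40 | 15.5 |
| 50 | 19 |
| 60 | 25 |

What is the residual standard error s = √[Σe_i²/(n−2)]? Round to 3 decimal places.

s = 0.913

x=20: ŷ = 0.4·20 = 8; e = 8.5 − 8 = 0.5
x=30: ŷ = 0.4·30 = 12; e = 12 − 12 = 0
x=40: ŷ = 0.4·40 = 16; e = 15.5 − 16 = -0.5
x=50: ŷ = 0.4·50 = 20; e = 19 − 20 = -1
x=60: ŷ = 0.4·60 = 24; e = 25 − 24 = 1
SSE = 0.25 + 0 + 0.25 + 1 + 1 = 2.5
s = √(2.5/3) = √0.833333 ≈ 0.913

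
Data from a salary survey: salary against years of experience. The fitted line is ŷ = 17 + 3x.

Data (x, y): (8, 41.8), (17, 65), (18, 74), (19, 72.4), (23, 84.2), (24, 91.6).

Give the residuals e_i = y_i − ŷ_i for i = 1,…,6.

0.8, -3, 3, -1.6, -1.8, 2.6

x=8: ŷ = 17 + 3·8 = 41; e = 41.8 − 41 = 0.8
x=17: ŷ = 17 + 3·17 = 68; e = 65 − 68 = -3
x=18: ŷ = 17 + 3·18 = 71; e = 74 − 71 = 3
x=19: ŷ = 17 + 3·19 = 74; e = 72.4 − 74 = -1.6
x=23: ŷ = 17 + 3·23 = 86; e = 84.2 − 86 = -1.8
x=24: ŷ = 17 + 3·24 = 89; e = 91.6 − 89 = 2.6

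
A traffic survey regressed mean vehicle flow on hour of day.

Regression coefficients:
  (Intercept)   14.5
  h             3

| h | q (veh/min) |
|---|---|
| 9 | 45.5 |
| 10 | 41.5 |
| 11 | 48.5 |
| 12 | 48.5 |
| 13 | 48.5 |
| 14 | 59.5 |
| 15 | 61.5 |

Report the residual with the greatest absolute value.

r = -5

h=9: q̂ = 14.5 + 3·9 = 41.5; r = 45.5 − 41.5 = 4
h=10: q̂ = 14.5 + 3·10 = 44.5; r = 41.5 − 44.5 = -3
h=11: q̂ = 14.5 + 3·11 = 47.5; r = 48.5 − 47.5 = 1
h=12: q̂ = 14.5 + 3·12 = 50.5; r = 48.5 − 50.5 = -2
h=13: q̂ = 14.5 + 3·13 = 53.5; r = 48.5 − 53.5 = -5
h=14: q̂ = 14.5 + 3·14 = 56.5; r = 59.5 − 56.5 = 3
h=15: q̂ = 14.5 + 3·15 = 59.5; r = 61.5 − 59.5 = 2
Largest |r| is 5 at h = 13, residual -5.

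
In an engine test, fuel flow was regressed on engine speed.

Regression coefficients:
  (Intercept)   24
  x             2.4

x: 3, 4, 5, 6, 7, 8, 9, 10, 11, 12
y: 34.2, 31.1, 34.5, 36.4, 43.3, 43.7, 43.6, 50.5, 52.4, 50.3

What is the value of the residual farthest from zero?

x=3: ŷ = 24 + 2.4·3 = 31.2; e = 34.2 − 31.2 = 3
x=4: ŷ = 24 + 2.4·4 = 33.6; e = 31.1 − 33.6 = -2.5
x=5: ŷ = 24 + 2.4·5 = 36; e = 34.5 − 36 = -1.5
x=6: ŷ = 24 + 2.4·6 = 38.4; e = 36.4 − 38.4 = -2
x=7: ŷ = 24 + 2.4·7 = 40.8; e = 43.3 − 40.8 = 2.5
x=8: ŷ = 24 + 2.4·8 = 43.2; e = 43.7 − 43.2 = 0.5
x=9: ŷ = 24 + 2.4·9 = 45.6; e = 43.6 − 45.6 = -2
x=10: ŷ = 24 + 2.4·10 = 48; e = 50.5 − 48 = 2.5
x=11: ŷ = 24 + 2.4·11 = 50.4; e = 52.4 − 50.4 = 2
x=12: ŷ = 24 + 2.4·12 = 52.8; e = 50.3 − 52.8 = -2.5
Largest |e| is 3 at x = 3, residual 3.

e = 3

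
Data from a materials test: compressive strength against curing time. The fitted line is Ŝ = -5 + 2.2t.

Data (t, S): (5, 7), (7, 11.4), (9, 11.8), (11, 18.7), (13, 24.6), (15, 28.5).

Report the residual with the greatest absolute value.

r = -3

t=5: Ŝ = -5 + 2.2·5 = 6; r = 7 − 6 = 1
t=7: Ŝ = -5 + 2.2·7 = 10.4; r = 11.4 − 10.4 = 1
t=9: Ŝ = -5 + 2.2·9 = 14.8; r = 11.8 − 14.8 = -3
t=11: Ŝ = -5 + 2.2·11 = 19.2; r = 18.7 − 19.2 = -0.5
t=13: Ŝ = -5 + 2.2·13 = 23.6; r = 24.6 − 23.6 = 1
t=15: Ŝ = -5 + 2.2·15 = 28; r = 28.5 − 28 = 0.5
Largest |r| is 3 at t = 9, residual -3.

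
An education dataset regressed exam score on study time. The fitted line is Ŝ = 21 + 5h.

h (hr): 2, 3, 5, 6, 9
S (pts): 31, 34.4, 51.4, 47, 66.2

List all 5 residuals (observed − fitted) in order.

0, -1.6, 5.4, -4, 0.2

h=2: Ŝ = 21 + 5·2 = 31; r = 31 − 31 = 0
h=3: Ŝ = 21 + 5·3 = 36; r = 34.4 − 36 = -1.6
h=5: Ŝ = 21 + 5·5 = 46; r = 51.4 − 46 = 5.4
h=6: Ŝ = 21 + 5·6 = 51; r = 47 − 51 = -4
h=9: Ŝ = 21 + 5·9 = 66; r = 66.2 − 66 = 0.2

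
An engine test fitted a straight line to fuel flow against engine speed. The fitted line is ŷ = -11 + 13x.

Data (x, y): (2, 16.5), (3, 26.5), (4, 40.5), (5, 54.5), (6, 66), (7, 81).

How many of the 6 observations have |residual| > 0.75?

4

x=2: ŷ = -11 + 13·2 = 15; e = 16.5 − 15 = 1.5
x=3: ŷ = -11 + 13·3 = 28; e = 26.5 − 28 = -1.5
x=4: ŷ = -11 + 13·4 = 41; e = 40.5 − 41 = -0.5
x=5: ŷ = -11 + 13·5 = 54; e = 54.5 − 54 = 0.5
x=6: ŷ = -11 + 13·6 = 67; e = 66 − 67 = -1
x=7: ŷ = -11 + 13·7 = 80; e = 81 − 80 = 1
|e| > 0.75: x=2 (|e|=1.5), x=3 (|e|=1.5), x=6 (|e|=1), x=7 (|e|=1) → 4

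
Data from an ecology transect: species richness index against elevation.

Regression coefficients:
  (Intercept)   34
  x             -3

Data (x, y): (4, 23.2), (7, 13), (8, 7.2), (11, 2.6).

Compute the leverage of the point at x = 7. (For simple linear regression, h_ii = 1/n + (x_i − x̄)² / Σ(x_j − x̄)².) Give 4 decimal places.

x̄ = (4 + 7 + 8 + 11)/4 = 7.5
Σ(x − x̄)² = 12.25 + 0.25 + 0.25 + 12.25 = 25
h = 1/4 + (-0.5)²/25 = 0.25 + 0.01 = 0.2600

h = 0.2600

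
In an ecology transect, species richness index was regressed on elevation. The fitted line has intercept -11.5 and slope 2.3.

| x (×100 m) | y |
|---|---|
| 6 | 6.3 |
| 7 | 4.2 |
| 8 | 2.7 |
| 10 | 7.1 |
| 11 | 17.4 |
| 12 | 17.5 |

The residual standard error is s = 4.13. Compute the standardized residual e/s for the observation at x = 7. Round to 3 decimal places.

-0.097

ŷ = -11.5 + 2.3·7 = 4.6
e = 4.2 − 4.6 = -0.4
e/s = -0.4 / 4.13 = -0.097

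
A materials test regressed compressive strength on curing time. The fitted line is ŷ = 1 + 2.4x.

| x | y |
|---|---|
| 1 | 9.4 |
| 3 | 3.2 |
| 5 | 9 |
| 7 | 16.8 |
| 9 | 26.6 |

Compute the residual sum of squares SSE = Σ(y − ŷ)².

x=1: ŷ = 1 + 2.4·1 = 3.4; r = 9.4 − 3.4 = 6
x=3: ŷ = 1 + 2.4·3 = 8.2; r = 3.2 − 8.2 = -5
x=5: ŷ = 1 + 2.4·5 = 13; r = 9 − 13 = -4
x=7: ŷ = 1 + 2.4·7 = 17.8; r = 16.8 − 17.8 = -1
x=9: ŷ = 1 + 2.4·9 = 22.6; r = 26.6 − 22.6 = 4
SSE = 36 + 25 + 16 + 1 + 16 = 94

SSE = 94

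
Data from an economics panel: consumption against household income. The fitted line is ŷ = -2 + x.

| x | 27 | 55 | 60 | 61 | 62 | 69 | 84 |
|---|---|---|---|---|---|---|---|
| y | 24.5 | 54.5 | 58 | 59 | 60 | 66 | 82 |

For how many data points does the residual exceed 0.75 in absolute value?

x=27: ŷ = -2 + 27 = 25; e = 24.5 − 25 = -0.5
x=55: ŷ = -2 + 55 = 53; e = 54.5 − 53 = 1.5
x=60: ŷ = -2 + 60 = 58; e = 58 − 58 = 0
x=61: ŷ = -2 + 61 = 59; e = 59 − 59 = 0
x=62: ŷ = -2 + 62 = 60; e = 60 − 60 = 0
x=69: ŷ = -2 + 69 = 67; e = 66 − 67 = -1
x=84: ŷ = -2 + 84 = 82; e = 82 − 82 = 0
|e| > 0.75: x=55 (|e|=1.5), x=69 (|e|=1) → 2

2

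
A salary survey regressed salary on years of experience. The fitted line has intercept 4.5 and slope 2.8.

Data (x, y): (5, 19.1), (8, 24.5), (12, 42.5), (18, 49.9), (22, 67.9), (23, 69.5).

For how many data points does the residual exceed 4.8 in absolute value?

x=5: ŷ = 4.5 + 2.8·5 = 18.5; r = 19.1 − 18.5 = 0.6
x=8: ŷ = 4.5 + 2.8·8 = 26.9; r = 24.5 − 26.9 = -2.4
x=12: ŷ = 4.5 + 2.8·12 = 38.1; r = 42.5 − 38.1 = 4.4
x=18: ŷ = 4.5 + 2.8·18 = 54.9; r = 49.9 − 54.9 = -5
x=22: ŷ = 4.5 + 2.8·22 = 66.1; r = 67.9 − 66.1 = 1.8
x=23: ŷ = 4.5 + 2.8·23 = 68.9; r = 69.5 − 68.9 = 0.6
|r| > 4.8: x=18 (|r|=5) → 1

1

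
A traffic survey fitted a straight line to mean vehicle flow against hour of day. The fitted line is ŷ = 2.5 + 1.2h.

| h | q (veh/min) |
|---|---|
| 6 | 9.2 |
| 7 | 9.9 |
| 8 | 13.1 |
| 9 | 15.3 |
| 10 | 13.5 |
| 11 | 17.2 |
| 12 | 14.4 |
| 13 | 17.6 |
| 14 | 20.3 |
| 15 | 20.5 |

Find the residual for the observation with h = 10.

e = -1

ŷ = 2.5 + 1.2·10 = 14.5
e = 13.5 − 14.5 = -1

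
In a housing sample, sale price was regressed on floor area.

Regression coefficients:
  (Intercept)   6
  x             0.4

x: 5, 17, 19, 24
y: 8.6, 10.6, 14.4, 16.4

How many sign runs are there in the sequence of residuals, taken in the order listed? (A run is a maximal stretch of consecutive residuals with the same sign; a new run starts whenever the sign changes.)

3 runs

x=5: ŷ = 6 + 0.4·5 = 8; r = 8.6 − 8 = 0.6
x=17: ŷ = 6 + 0.4·17 = 12.8; r = 10.6 − 12.8 = -2.2
x=19: ŷ = 6 + 0.4·19 = 13.6; r = 14.4 − 13.6 = 0.8
x=24: ŷ = 6 + 0.4·24 = 15.6; r = 16.4 − 15.6 = 0.8
Signs: + − + +
Runs: +×1, −×1, +×2 → 3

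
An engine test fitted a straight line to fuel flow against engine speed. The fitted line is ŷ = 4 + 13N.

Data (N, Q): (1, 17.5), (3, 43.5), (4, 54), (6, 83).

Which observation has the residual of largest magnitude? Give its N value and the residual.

N=1: ŷ = 4 + 13·1 = 17; r = 17.5 − 17 = 0.5
N=3: ŷ = 4 + 13·3 = 43; r = 43.5 − 43 = 0.5
N=4: ŷ = 4 + 13·4 = 56; r = 54 − 56 = -2
N=6: ŷ = 4 + 13·6 = 82; r = 83 − 82 = 1
Largest |r| is 2 at N = 4, residual -2.

N = 4, r = -2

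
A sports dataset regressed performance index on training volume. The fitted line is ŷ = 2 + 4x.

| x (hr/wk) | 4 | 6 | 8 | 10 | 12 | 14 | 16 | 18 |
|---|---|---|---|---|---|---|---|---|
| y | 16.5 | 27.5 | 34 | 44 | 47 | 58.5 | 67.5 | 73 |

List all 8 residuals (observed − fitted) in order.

x=4: ŷ = 2 + 4·4 = 18; r = 16.5 − 18 = -1.5
x=6: ŷ = 2 + 4·6 = 26; r = 27.5 − 26 = 1.5
x=8: ŷ = 2 + 4·8 = 34; r = 34 − 34 = 0
x=10: ŷ = 2 + 4·10 = 42; r = 44 − 42 = 2
x=12: ŷ = 2 + 4·12 = 50; r = 47 − 50 = -3
x=14: ŷ = 2 + 4·14 = 58; r = 58.5 − 58 = 0.5
x=16: ŷ = 2 + 4·16 = 66; r = 67.5 − 66 = 1.5
x=18: ŷ = 2 + 4·18 = 74; r = 73 − 74 = -1

-1.5, 1.5, 0, 2, -3, 0.5, 1.5, -1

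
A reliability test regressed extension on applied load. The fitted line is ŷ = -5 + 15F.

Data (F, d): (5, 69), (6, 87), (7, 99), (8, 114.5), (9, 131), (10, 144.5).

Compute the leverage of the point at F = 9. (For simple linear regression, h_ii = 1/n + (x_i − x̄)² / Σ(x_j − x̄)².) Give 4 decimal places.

h = 0.2952

F̄ = (5 + 6 + 7 + 8 + 9 + 10)/6 = 7.5
Σ(F − F̄)² = 6.25 + 2.25 + 0.25 + 0.25 + 2.25 + 6.25 = 17.5
h = 1/6 + (1.5)²/17.5 = 0.166667 + 0.128571 = 0.2952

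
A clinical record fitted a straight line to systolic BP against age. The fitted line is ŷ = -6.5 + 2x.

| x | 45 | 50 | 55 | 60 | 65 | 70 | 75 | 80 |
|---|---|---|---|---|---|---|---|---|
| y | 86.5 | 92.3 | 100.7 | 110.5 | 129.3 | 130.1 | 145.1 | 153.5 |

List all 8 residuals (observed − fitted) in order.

3, -1.2, -2.8, -3, 5.8, -3.4, 1.6, 0

x=45: ŷ = -6.5 + 2·45 = 83.5; e = 86.5 − 83.5 = 3
x=50: ŷ = -6.5 + 2·50 = 93.5; e = 92.3 − 93.5 = -1.2
x=55: ŷ = -6.5 + 2·55 = 103.5; e = 100.7 − 103.5 = -2.8
x=60: ŷ = -6.5 + 2·60 = 113.5; e = 110.5 − 113.5 = -3
x=65: ŷ = -6.5 + 2·65 = 123.5; e = 129.3 − 123.5 = 5.8
x=70: ŷ = -6.5 + 2·70 = 133.5; e = 130.1 − 133.5 = -3.4
x=75: ŷ = -6.5 + 2·75 = 143.5; e = 145.1 − 143.5 = 1.6
x=80: ŷ = -6.5 + 2·80 = 153.5; e = 153.5 − 153.5 = 0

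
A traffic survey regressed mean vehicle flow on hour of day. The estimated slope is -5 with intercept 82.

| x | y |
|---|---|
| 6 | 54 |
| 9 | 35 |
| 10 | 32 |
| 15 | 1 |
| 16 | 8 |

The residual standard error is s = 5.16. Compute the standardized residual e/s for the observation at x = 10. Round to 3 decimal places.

ŷ = 82 − 5·10 = 32
e = 32 − 32 = 0
e/s = 0 / 5.16 = 0.000

0.000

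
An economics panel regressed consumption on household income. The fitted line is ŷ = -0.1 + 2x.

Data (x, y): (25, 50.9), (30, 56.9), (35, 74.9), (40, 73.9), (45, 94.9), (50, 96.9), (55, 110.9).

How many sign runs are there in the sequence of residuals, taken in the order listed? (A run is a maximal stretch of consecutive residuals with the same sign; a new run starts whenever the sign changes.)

7 runs

x=25: ŷ = -0.1 + 2·25 = 49.9; r = 50.9 − 49.9 = 1
x=30: ŷ = -0.1 + 2·30 = 59.9; r = 56.9 − 59.9 = -3
x=35: ŷ = -0.1 + 2·35 = 69.9; r = 74.9 − 69.9 = 5
x=40: ŷ = -0.1 + 2·40 = 79.9; r = 73.9 − 79.9 = -6
x=45: ŷ = -0.1 + 2·45 = 89.9; r = 94.9 − 89.9 = 5
x=50: ŷ = -0.1 + 2·50 = 99.9; r = 96.9 − 99.9 = -3
x=55: ŷ = -0.1 + 2·55 = 109.9; r = 110.9 − 109.9 = 1
Signs: + − + − + − +
Runs: +×1, −×1, +×1, −×1, +×1, −×1, +×1 → 7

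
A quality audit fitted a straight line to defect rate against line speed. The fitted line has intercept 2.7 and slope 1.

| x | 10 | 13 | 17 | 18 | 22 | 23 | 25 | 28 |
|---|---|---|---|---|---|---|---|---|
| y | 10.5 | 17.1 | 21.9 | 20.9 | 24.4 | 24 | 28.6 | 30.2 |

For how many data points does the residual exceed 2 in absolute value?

2

x=10: ŷ = 2.7 + 10 = 12.7; r = 10.5 − 12.7 = -2.2
x=13: ŷ = 2.7 + 13 = 15.7; r = 17.1 − 15.7 = 1.4
x=17: ŷ = 2.7 + 17 = 19.7; r = 21.9 − 19.7 = 2.2
x=18: ŷ = 2.7 + 18 = 20.7; r = 20.9 − 20.7 = 0.2
x=22: ŷ = 2.7 + 22 = 24.7; r = 24.4 − 24.7 = -0.3
x=23: ŷ = 2.7 + 23 = 25.7; r = 24 − 25.7 = -1.7
x=25: ŷ = 2.7 + 25 = 27.7; r = 28.6 − 27.7 = 0.9
x=28: ŷ = 2.7 + 28 = 30.7; r = 30.2 − 30.7 = -0.5
|r| > 2: x=10 (|r|=2.2), x=17 (|r|=2.2) → 2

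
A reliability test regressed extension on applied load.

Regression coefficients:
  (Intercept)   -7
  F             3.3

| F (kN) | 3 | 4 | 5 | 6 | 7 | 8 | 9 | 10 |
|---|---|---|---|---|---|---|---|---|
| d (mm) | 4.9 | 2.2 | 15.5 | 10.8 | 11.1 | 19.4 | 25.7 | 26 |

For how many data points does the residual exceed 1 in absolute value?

6

F=3: ŷ = -7 + 3.3·3 = 2.9; e = 4.9 − 2.9 = 2
F=4: ŷ = -7 + 3.3·4 = 6.2; e = 2.2 − 6.2 = -4
F=5: ŷ = -7 + 3.3·5 = 9.5; e = 15.5 − 9.5 = 6
F=6: ŷ = -7 + 3.3·6 = 12.8; e = 10.8 − 12.8 = -2
F=7: ŷ = -7 + 3.3·7 = 16.1; e = 11.1 − 16.1 = -5
F=8: ŷ = -7 + 3.3·8 = 19.4; e = 19.4 − 19.4 = 0
F=9: ŷ = -7 + 3.3·9 = 22.7; e = 25.7 − 22.7 = 3
F=10: ŷ = -7 + 3.3·10 = 26; e = 26 − 26 = 0
|e| > 1: F=3 (|e|=2), F=4 (|e|=4), F=5 (|e|=6), F=6 (|e|=2), F=7 (|e|=5), F=9 (|e|=3) → 6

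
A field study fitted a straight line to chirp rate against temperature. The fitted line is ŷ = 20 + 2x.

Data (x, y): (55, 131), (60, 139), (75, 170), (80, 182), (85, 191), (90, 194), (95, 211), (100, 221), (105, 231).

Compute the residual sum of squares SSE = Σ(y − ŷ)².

SSE = 46

x=55: ŷ = 20 + 2·55 = 130; r = 131 − 130 = 1
x=60: ŷ = 20 + 2·60 = 140; r = 139 − 140 = -1
x=75: ŷ = 20 + 2·75 = 170; r = 170 − 170 = 0
x=80: ŷ = 20 + 2·80 = 180; r = 182 − 180 = 2
x=85: ŷ = 20 + 2·85 = 190; r = 191 − 190 = 1
x=90: ŷ = 20 + 2·90 = 200; r = 194 − 200 = -6
x=95: ŷ = 20 + 2·95 = 210; r = 211 − 210 = 1
x=100: ŷ = 20 + 2·100 = 220; r = 221 − 220 = 1
x=105: ŷ = 20 + 2·105 = 230; r = 231 − 230 = 1
SSE = 1 + 1 + 0 + 4 + 1 + 36 + 1 + 1 + 1 = 46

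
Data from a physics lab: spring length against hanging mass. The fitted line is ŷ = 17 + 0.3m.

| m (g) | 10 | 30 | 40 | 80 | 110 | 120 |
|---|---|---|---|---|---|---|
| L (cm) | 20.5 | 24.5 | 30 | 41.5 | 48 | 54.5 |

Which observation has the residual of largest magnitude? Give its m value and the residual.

m = 110, e = -2

m=10: ŷ = 17 + 0.3·10 = 20; e = 20.5 − 20 = 0.5
m=30: ŷ = 17 + 0.3·30 = 26; e = 24.5 − 26 = -1.5
m=40: ŷ = 17 + 0.3·40 = 29; e = 30 − 29 = 1
m=80: ŷ = 17 + 0.3·80 = 41; e = 41.5 − 41 = 0.5
m=110: ŷ = 17 + 0.3·110 = 50; e = 48 − 50 = -2
m=120: ŷ = 17 + 0.3·120 = 53; e = 54.5 − 53 = 1.5
Largest |e| is 2 at m = 110, residual -2.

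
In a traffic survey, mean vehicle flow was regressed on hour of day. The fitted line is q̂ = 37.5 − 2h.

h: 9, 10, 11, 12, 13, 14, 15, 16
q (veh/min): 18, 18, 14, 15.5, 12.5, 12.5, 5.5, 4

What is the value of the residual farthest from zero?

h=9: q̂ = 37.5 − 2·9 = 19.5; r = 18 − 19.5 = -1.5
h=10: q̂ = 37.5 − 2·10 = 17.5; r = 18 − 17.5 = 0.5
h=11: q̂ = 37.5 − 2·11 = 15.5; r = 14 − 15.5 = -1.5
h=12: q̂ = 37.5 − 2·12 = 13.5; r = 15.5 − 13.5 = 2
h=13: q̂ = 37.5 − 2·13 = 11.5; r = 12.5 − 11.5 = 1
h=14: q̂ = 37.5 − 2·14 = 9.5; r = 12.5 − 9.5 = 3
h=15: q̂ = 37.5 − 2·15 = 7.5; r = 5.5 − 7.5 = -2
h=16: q̂ = 37.5 − 2·16 = 5.5; r = 4 − 5.5 = -1.5
Largest |r| is 3 at h = 14, residual 3.

r = 3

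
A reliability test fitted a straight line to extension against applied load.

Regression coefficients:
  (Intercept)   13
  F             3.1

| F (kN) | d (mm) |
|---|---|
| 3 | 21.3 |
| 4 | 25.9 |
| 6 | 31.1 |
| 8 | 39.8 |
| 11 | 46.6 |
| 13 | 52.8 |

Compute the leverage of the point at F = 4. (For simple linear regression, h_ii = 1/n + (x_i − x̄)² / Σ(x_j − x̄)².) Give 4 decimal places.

F̄ = (3 + 4 + 6 + 8 + 11 + 13)/6 = 7.5
Σ(F − F̄)² = 20.25 + 12.25 + 2.25 + 0.25 + 12.25 + 30.25 = 77.5
h = 1/6 + (-3.5)²/77.5 = 0.166667 + 0.158065 = 0.3247

h = 0.3247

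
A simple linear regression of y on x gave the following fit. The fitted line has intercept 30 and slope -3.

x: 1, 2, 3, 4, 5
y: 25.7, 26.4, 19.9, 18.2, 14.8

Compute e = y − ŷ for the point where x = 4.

e = 0.2

ŷ = 30 − 3·4 = 18
e = 18.2 − 18 = 0.2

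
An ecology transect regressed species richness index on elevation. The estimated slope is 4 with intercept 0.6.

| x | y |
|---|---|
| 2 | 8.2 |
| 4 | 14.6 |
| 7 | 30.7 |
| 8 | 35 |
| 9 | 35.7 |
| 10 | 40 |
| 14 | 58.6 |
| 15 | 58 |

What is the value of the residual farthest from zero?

x=2: ŷ = 0.6 + 4·2 = 8.6; e = 8.2 − 8.6 = -0.4
x=4: ŷ = 0.6 + 4·4 = 16.6; e = 14.6 − 16.6 = -2
x=7: ŷ = 0.6 + 4·7 = 28.6; e = 30.7 − 28.6 = 2.1
x=8: ŷ = 0.6 + 4·8 = 32.6; e = 35 − 32.6 = 2.4
x=9: ŷ = 0.6 + 4·9 = 36.6; e = 35.7 − 36.6 = -0.9
x=10: ŷ = 0.6 + 4·10 = 40.6; e = 40 − 40.6 = -0.6
x=14: ŷ = 0.6 + 4·14 = 56.6; e = 58.6 − 56.6 = 2
x=15: ŷ = 0.6 + 4·15 = 60.6; e = 58 − 60.6 = -2.6
Largest |e| is 2.6 at x = 15, residual -2.6.

e = -2.6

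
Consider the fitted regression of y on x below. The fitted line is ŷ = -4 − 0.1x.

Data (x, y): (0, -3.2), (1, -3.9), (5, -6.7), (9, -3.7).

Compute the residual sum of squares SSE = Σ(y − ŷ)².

SSE = 6.96

x=0: ŷ = -4 − 0.1·0 = -4; r = -3.2 − (-4) = 0.8
x=1: ŷ = -4 − 0.1·1 = -4.1; r = -3.9 − (-4.1) = 0.2
x=5: ŷ = -4 − 0.1·5 = -4.5; r = -6.7 − (-4.5) = -2.2
x=9: ŷ = -4 − 0.1·9 = -4.9; r = -3.7 − (-4.9) = 1.2
SSE = 0.64 + 0.04 + 4.84 + 1.44 = 6.96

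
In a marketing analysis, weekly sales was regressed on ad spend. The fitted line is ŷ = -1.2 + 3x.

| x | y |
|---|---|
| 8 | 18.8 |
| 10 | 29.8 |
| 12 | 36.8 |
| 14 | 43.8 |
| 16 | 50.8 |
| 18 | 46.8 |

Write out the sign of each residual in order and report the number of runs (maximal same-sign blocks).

3 runs

x=8: ŷ = -1.2 + 3·8 = 22.8; r = 18.8 − 22.8 = -4
x=10: ŷ = -1.2 + 3·10 = 28.8; r = 29.8 − 28.8 = 1
x=12: ŷ = -1.2 + 3·12 = 34.8; r = 36.8 − 34.8 = 2
x=14: ŷ = -1.2 + 3·14 = 40.8; r = 43.8 − 40.8 = 3
x=16: ŷ = -1.2 + 3·16 = 46.8; r = 50.8 − 46.8 = 4
x=18: ŷ = -1.2 + 3·18 = 52.8; r = 46.8 − 52.8 = -6
Signs: − + + + + −
Runs: −×1, +×4, −×1 → 3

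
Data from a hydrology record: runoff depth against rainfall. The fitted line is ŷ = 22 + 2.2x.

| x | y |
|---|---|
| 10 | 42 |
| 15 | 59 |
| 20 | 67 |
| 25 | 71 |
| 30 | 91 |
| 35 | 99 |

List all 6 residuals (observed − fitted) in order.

x=10: ŷ = 22 + 2.2·10 = 44; r = 42 − 44 = -2
x=15: ŷ = 22 + 2.2·15 = 55; r = 59 − 55 = 4
x=20: ŷ = 22 + 2.2·20 = 66; r = 67 − 66 = 1
x=25: ŷ = 22 + 2.2·25 = 77; r = 71 − 77 = -6
x=30: ŷ = 22 + 2.2·30 = 88; r = 91 − 88 = 3
x=35: ŷ = 22 + 2.2·35 = 99; r = 99 − 99 = 0

-2, 4, 1, -6, 3, 0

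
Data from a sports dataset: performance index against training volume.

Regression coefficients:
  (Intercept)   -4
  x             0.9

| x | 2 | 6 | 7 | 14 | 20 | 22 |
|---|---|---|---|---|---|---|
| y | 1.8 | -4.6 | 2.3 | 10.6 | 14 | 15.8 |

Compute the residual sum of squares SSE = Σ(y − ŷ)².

SSE = 56

x=2: ŷ = -4 + 0.9·2 = -2.2; r = 1.8 − (-2.2) = 4
x=6: ŷ = -4 + 0.9·6 = 1.4; r = -4.6 − 1.4 = -6
x=7: ŷ = -4 + 0.9·7 = 2.3; r = 2.3 − 2.3 = 0
x=14: ŷ = -4 + 0.9·14 = 8.6; r = 10.6 − 8.6 = 2
x=20: ŷ = -4 + 0.9·20 = 14; r = 14 − 14 = 0
x=22: ŷ = -4 + 0.9·22 = 15.8; r = 15.8 − 15.8 = 0
SSE = 16 + 36 + 0 + 4 + 0 + 0 = 56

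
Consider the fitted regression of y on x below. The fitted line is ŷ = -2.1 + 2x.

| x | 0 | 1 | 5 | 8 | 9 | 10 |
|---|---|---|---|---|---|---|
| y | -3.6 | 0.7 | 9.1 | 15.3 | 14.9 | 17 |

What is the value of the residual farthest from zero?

x=0: ŷ = -2.1 + 2·0 = -2.1; e = -3.6 − (-2.1) = -1.5
x=1: ŷ = -2.1 + 2·1 = -0.1; e = 0.7 − (-0.1) = 0.8
x=5: ŷ = -2.1 + 2·5 = 7.9; e = 9.1 − 7.9 = 1.2
x=8: ŷ = -2.1 + 2·8 = 13.9; e = 15.3 − 13.9 = 1.4
x=9: ŷ = -2.1 + 2·9 = 15.9; e = 14.9 − 15.9 = -1
x=10: ŷ = -2.1 + 2·10 = 17.9; e = 17 − 17.9 = -0.9
Largest |e| is 1.5 at x = 0, residual -1.5.

e = -1.5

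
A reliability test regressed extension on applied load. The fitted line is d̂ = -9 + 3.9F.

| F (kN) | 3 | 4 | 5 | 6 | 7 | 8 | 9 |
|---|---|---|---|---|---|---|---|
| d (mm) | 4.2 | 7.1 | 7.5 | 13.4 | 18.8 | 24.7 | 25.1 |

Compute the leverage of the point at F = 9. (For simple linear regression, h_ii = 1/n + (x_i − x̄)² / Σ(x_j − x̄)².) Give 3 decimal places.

F̄ = (3 + 4 + 5 + 6 + 7 + 8 + 9)/7 = 6
Σ(F − F̄)² = 9 + 4 + 1 + 0 + 1 + 4 + 9 = 28
h = 1/7 + (3)²/28 = 0.142857 + 0.321429 = 0.464

h = 0.464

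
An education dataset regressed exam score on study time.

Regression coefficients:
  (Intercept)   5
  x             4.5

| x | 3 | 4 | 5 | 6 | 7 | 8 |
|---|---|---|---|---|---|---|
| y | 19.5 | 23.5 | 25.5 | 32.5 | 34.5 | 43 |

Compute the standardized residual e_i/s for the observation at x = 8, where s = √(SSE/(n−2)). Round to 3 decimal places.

1.089

x=3: ŷ = 5 + 4.5·3 = 18.5; e = 19.5 − 18.5 = 1
x=4: ŷ = 5 + 4.5·4 = 23; e = 23.5 − 23 = 0.5
x=5: ŷ = 5 + 4.5·5 = 27.5; e = 25.5 − 27.5 = -2
x=6: ŷ = 5 + 4.5·6 = 32; e = 32.5 − 32 = 0.5
x=7: ŷ = 5 + 4.5·7 = 36.5; e = 34.5 − 36.5 = -2
x=8: ŷ = 5 + 4.5·8 = 41; e = 43 − 41 = 2
SSE = 1 + 0.25 + 4 + 0.25 + 4 + 4 = 13.5
s = √(13.5/4) = 1.83712
e/s = 2 / 1.83712 = 1.089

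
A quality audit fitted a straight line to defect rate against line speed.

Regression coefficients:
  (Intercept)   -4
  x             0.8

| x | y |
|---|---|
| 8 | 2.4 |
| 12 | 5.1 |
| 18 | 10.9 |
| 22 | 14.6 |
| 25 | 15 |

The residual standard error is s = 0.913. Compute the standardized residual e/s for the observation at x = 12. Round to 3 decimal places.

ŷ = -4 + 0.8·12 = 5.6
e = 5.1 − 5.6 = -0.5
e/s = -0.5 / 0.913 = -0.548

-0.548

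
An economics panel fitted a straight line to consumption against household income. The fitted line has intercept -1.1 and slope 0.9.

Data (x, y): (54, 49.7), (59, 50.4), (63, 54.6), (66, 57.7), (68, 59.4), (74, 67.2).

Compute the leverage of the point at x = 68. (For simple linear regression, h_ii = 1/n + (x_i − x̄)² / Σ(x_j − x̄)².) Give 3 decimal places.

h = 0.232

x̄ = (54 + 59 + 63 + 66 + 68 + 74)/6 = 64
Σ(x − x̄)² = 100 + 25 + 1 + 4 + 16 + 100 = 246
h = 1/6 + (4)²/246 = 0.166667 + 0.0650407 = 0.232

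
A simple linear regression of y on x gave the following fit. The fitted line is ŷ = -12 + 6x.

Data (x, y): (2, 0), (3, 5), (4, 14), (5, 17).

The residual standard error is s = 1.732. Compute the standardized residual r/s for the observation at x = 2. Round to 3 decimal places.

0.000

ŷ = -12 + 6·2 = 0
r = 0 − 0 = 0
r/s = 0 / 1.732 = 0.000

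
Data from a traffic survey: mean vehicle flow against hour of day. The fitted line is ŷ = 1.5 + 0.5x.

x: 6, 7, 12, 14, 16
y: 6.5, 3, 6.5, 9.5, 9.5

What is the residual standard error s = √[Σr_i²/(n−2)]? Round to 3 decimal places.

s = 1.826

x=6: ŷ = 1.5 + 0.5·6 = 4.5; r = 6.5 − 4.5 = 2
x=7: ŷ = 1.5 + 0.5·7 = 5; r = 3 − 5 = -2
x=12: ŷ = 1.5 + 0.5·12 = 7.5; r = 6.5 − 7.5 = -1
x=14: ŷ = 1.5 + 0.5·14 = 8.5; r = 9.5 − 8.5 = 1
x=16: ŷ = 1.5 + 0.5·16 = 9.5; r = 9.5 − 9.5 = 0
SSE = 4 + 4 + 1 + 1 + 0 = 10
s = √(10/3) = √3.33333 ≈ 1.826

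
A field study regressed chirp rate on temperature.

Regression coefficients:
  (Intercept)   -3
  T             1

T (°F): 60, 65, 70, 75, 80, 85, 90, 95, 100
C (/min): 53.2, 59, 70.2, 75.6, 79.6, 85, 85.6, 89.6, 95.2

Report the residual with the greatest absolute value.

T=60: Ĉ = -3 + 60 = 57; e = 53.2 − 57 = -3.8
T=65: Ĉ = -3 + 65 = 62; e = 59 − 62 = -3
T=70: Ĉ = -3 + 70 = 67; e = 70.2 − 67 = 3.2
T=75: Ĉ = -3 + 75 = 72; e = 75.6 − 72 = 3.6
T=80: Ĉ = -3 + 80 = 77; e = 79.6 − 77 = 2.6
T=85: Ĉ = -3 + 85 = 82; e = 85 − 82 = 3
T=90: Ĉ = -3 + 90 = 87; e = 85.6 − 87 = -1.4
T=95: Ĉ = -3 + 95 = 92; e = 89.6 − 92 = -2.4
T=100: Ĉ = -3 + 100 = 97; e = 95.2 − 97 = -1.8
Largest |e| is 3.8 at T = 60, residual -3.8.

e = -3.8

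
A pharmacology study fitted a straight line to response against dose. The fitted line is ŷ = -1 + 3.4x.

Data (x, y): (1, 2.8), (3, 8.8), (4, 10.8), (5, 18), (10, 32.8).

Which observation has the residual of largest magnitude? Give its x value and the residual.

x=1: ŷ = -1 + 3.4·1 = 2.4; e = 2.8 − 2.4 = 0.4
x=3: ŷ = -1 + 3.4·3 = 9.2; e = 8.8 − 9.2 = -0.4
x=4: ŷ = -1 + 3.4·4 = 12.6; e = 10.8 − 12.6 = -1.8
x=5: ŷ = -1 + 3.4·5 = 16; e = 18 − 16 = 2
x=10: ŷ = -1 + 3.4·10 = 33; e = 32.8 − 33 = -0.2
Largest |e| is 2 at x = 5, residual 2.

x = 5, e = 2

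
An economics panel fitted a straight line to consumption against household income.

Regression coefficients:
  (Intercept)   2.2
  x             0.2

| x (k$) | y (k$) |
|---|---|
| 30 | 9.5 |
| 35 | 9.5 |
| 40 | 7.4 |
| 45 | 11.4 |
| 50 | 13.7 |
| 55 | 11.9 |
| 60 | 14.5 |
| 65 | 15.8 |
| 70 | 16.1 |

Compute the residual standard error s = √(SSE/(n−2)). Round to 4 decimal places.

x=30: ŷ = 2.2 + 0.2·30 = 8.2; e = 9.5 − 8.2 = 1.3
x=35: ŷ = 2.2 + 0.2·35 = 9.2; e = 9.5 − 9.2 = 0.3
x=40: ŷ = 2.2 + 0.2·40 = 10.2; e = 7.4 − 10.2 = -2.8
x=45: ŷ = 2.2 + 0.2·45 = 11.2; e = 11.4 − 11.2 = 0.2
x=50: ŷ = 2.2 + 0.2·50 = 12.2; e = 13.7 − 12.2 = 1.5
x=55: ŷ = 2.2 + 0.2·55 = 13.2; e = 11.9 − 13.2 = -1.3
x=60: ŷ = 2.2 + 0.2·60 = 14.2; e = 14.5 − 14.2 = 0.3
x=65: ŷ = 2.2 + 0.2·65 = 15.2; e = 15.8 − 15.2 = 0.6
x=70: ŷ = 2.2 + 0.2·70 = 16.2; e = 16.1 − 16.2 = -0.1
SSE = 1.69 + 0.09 + 7.84 + 0.04 + 2.25 + 1.69 + 0.09 + 0.36 + 0.01 = 14.06
s = √(14.06/7) = √2.00857 ≈ 1.4172

s = 1.4172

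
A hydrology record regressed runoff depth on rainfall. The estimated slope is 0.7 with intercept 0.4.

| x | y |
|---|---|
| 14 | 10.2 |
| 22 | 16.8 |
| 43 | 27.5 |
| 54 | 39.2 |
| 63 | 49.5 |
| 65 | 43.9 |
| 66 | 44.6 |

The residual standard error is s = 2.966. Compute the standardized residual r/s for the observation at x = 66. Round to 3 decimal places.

ŷ = 0.4 + 0.7·66 = 46.6
r = 44.6 − 46.6 = -2
r/s = -2 / 2.966 = -0.674

-0.674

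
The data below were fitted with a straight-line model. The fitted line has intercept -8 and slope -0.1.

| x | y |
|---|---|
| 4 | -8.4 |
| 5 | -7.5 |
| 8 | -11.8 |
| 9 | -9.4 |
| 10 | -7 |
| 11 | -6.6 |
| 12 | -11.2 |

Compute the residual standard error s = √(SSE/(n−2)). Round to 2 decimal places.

s = 2.21

x=4: ŷ = -8 − 0.1·4 = -8.4; e = -8.4 − (-8.4) = 0
x=5: ŷ = -8 − 0.1·5 = -8.5; e = -7.5 − (-8.5) = 1
x=8: ŷ = -8 − 0.1·8 = -8.8; e = -11.8 − (-8.8) = -3
x=9: ŷ = -8 − 0.1·9 = -8.9; e = -9.4 − (-8.9) = -0.5
x=10: ŷ = -8 − 0.1·10 = -9; e = -7 − (-9) = 2
x=11: ŷ = -8 − 0.1·11 = -9.1; e = -6.6 − (-9.1) = 2.5
x=12: ŷ = -8 − 0.1·12 = -9.2; e = -11.2 − (-9.2) = -2
SSE = 0 + 1 + 9 + 0.25 + 4 + 6.25 + 4 = 24.5
s = √(24.5/5) = √4.9 ≈ 2.21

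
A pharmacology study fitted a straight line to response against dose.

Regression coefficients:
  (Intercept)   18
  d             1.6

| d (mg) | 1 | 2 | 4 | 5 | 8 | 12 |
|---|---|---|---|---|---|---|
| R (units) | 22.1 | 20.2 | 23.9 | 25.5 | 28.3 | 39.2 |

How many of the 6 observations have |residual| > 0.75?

4

d=1: R̂ = 18 + 1.6·1 = 19.6; e = 22.1 − 19.6 = 2.5
d=2: R̂ = 18 + 1.6·2 = 21.2; e = 20.2 − 21.2 = -1
d=4: R̂ = 18 + 1.6·4 = 24.4; e = 23.9 − 24.4 = -0.5
d=5: R̂ = 18 + 1.6·5 = 26; e = 25.5 − 26 = -0.5
d=8: R̂ = 18 + 1.6·8 = 30.8; e = 28.3 − 30.8 = -2.5
d=12: R̂ = 18 + 1.6·12 = 37.2; e = 39.2 − 37.2 = 2
|e| > 0.75: d=1 (|e|=2.5), d=2 (|e|=1), d=8 (|e|=2.5), d=12 (|e|=2) → 4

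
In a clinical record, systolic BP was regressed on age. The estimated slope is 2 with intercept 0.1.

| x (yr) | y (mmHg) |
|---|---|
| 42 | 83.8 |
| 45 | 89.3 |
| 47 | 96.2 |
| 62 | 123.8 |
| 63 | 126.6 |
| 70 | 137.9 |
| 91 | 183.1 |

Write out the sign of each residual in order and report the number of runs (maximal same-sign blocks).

x=42: ŷ = 0.1 + 2·42 = 84.1; e = 83.8 − 84.1 = -0.3
x=45: ŷ = 0.1 + 2·45 = 90.1; e = 89.3 − 90.1 = -0.8
x=47: ŷ = 0.1 + 2·47 = 94.1; e = 96.2 − 94.1 = 2.1
x=62: ŷ = 0.1 + 2·62 = 124.1; e = 123.8 − 124.1 = -0.3
x=63: ŷ = 0.1 + 2·63 = 126.1; e = 126.6 − 126.1 = 0.5
x=70: ŷ = 0.1 + 2·70 = 140.1; e = 137.9 − 140.1 = -2.2
x=91: ŷ = 0.1 + 2·91 = 182.1; e = 183.1 − 182.1 = 1
Signs: − − + − + − +
Runs: −×2, +×1, −×1, +×1, −×1, +×1 → 6

6 runs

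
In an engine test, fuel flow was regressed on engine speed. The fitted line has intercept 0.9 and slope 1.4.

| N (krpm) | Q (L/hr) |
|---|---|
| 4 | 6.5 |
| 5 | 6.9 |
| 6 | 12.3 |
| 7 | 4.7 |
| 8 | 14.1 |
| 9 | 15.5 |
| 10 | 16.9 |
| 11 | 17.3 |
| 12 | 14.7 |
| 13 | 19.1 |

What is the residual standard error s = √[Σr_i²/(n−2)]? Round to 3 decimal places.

N=4: ŷ = 0.9 + 1.4·4 = 6.5; r = 6.5 − 6.5 = 0
N=5: ŷ = 0.9 + 1.4·5 = 7.9; r = 6.9 − 7.9 = -1
N=6: ŷ = 0.9 + 1.4·6 = 9.3; r = 12.3 − 9.3 = 3
N=7: ŷ = 0.9 + 1.4·7 = 10.7; r = 4.7 − 10.7 = -6
N=8: ŷ = 0.9 + 1.4·8 = 12.1; r = 14.1 − 12.1 = 2
N=9: ŷ = 0.9 + 1.4·9 = 13.5; r = 15.5 − 13.5 = 2
N=10: ŷ = 0.9 + 1.4·10 = 14.9; r = 16.9 − 14.9 = 2
N=11: ŷ = 0.9 + 1.4·11 = 16.3; r = 17.3 − 16.3 = 1
N=12: ŷ = 0.9 + 1.4·12 = 17.7; r = 14.7 − 17.7 = -3
N=13: ŷ = 0.9 + 1.4·13 = 19.1; r = 19.1 − 19.1 = 0
SSE = 0 + 1 + 9 + 36 + 4 + 4 + 4 + 1 + 9 + 0 = 68
s = √(68/8) = √8.5 ≈ 2.915

s = 2.915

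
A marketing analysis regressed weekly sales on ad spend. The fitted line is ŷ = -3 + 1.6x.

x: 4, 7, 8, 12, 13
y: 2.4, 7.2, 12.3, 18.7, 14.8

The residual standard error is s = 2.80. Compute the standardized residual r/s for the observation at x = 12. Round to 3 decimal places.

0.893

ŷ = -3 + 1.6·12 = 16.2
r = 18.7 − 16.2 = 2.5
r/s = 2.5 / 2.80 = 0.893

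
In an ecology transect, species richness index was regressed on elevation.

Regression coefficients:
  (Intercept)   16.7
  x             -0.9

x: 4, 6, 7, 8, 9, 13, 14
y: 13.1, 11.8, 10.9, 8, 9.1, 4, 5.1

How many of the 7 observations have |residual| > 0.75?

3

x=4: ŷ = 16.7 − 0.9·4 = 13.1; r = 13.1 − 13.1 = 0
x=6: ŷ = 16.7 − 0.9·6 = 11.3; r = 11.8 − 11.3 = 0.5
x=7: ŷ = 16.7 − 0.9·7 = 10.4; r = 10.9 − 10.4 = 0.5
x=8: ŷ = 16.7 − 0.9·8 = 9.5; r = 8 − 9.5 = -1.5
x=9: ŷ = 16.7 − 0.9·9 = 8.6; r = 9.1 − 8.6 = 0.5
x=13: ŷ = 16.7 − 0.9·13 = 5; r = 4 − 5 = -1
x=14: ŷ = 16.7 − 0.9·14 = 4.1; r = 5.1 − 4.1 = 1
|r| > 0.75: x=8 (|r|=1.5), x=13 (|r|=1), x=14 (|r|=1) → 3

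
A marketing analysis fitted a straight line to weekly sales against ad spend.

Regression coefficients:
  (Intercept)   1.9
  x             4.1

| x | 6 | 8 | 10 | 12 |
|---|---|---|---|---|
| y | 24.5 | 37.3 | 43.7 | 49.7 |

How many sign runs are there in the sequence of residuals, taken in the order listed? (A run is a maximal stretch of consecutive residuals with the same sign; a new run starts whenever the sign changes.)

3 runs

x=6: ŷ = 1.9 + 4.1·6 = 26.5; e = 24.5 − 26.5 = -2
x=8: ŷ = 1.9 + 4.1·8 = 34.7; e = 37.3 − 34.7 = 2.6
x=10: ŷ = 1.9 + 4.1·10 = 42.9; e = 43.7 − 42.9 = 0.8
x=12: ŷ = 1.9 + 4.1·12 = 51.1; e = 49.7 − 51.1 = -1.4
Signs: − + + −
Runs: −×1, +×2, −×1 → 3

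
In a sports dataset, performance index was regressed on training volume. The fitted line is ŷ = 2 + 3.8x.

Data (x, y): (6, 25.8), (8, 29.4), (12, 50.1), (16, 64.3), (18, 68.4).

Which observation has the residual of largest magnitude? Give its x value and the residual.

x=6: ŷ = 2 + 3.8·6 = 24.8; r = 25.8 − 24.8 = 1
x=8: ŷ = 2 + 3.8·8 = 32.4; r = 29.4 − 32.4 = -3
x=12: ŷ = 2 + 3.8·12 = 47.6; r = 50.1 − 47.6 = 2.5
x=16: ŷ = 2 + 3.8·16 = 62.8; r = 64.3 − 62.8 = 1.5
x=18: ŷ = 2 + 3.8·18 = 70.4; r = 68.4 − 70.4 = -2
Largest |r| is 3 at x = 8, residual -3.

x = 8, r = -3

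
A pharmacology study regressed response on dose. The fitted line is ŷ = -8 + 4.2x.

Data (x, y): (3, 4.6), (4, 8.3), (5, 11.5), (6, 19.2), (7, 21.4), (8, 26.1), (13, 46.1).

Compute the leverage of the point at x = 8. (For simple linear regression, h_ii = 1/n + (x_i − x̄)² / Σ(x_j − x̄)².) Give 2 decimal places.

h = 0.17

x̄ = (3 + 4 + 5 + 6 + 7 + 8 + 13)/7 = 6.57143
Σ(x − x̄)² = 12.7551 + 6.61224 + 2.46939 + 0.326531 + 0.183673 + 2.04082 + 41.3265 = 65.7143
h = 1/7 + (1.42857)²/65.7143 = 0.142857 + 0.0310559 = 0.17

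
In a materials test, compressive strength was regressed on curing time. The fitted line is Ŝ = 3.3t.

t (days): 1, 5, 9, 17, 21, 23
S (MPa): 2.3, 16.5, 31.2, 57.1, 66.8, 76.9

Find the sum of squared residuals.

SSE = 11.5

t=1: Ŝ = 3.3·1 = 3.3; r = 2.3 − 3.3 = -1
t=5: Ŝ = 3.3·5 = 16.5; r = 16.5 − 16.5 = 0
t=9: Ŝ = 3.3·9 = 29.7; r = 31.2 − 29.7 = 1.5
t=17: Ŝ = 3.3·17 = 56.1; r = 57.1 − 56.1 = 1
t=21: Ŝ = 3.3·21 = 69.3; r = 66.8 − 69.3 = -2.5
t=23: Ŝ = 3.3·23 = 75.9; r = 76.9 − 75.9 = 1
SSE = 1 + 0 + 2.25 + 1 + 6.25 + 1 = 11.5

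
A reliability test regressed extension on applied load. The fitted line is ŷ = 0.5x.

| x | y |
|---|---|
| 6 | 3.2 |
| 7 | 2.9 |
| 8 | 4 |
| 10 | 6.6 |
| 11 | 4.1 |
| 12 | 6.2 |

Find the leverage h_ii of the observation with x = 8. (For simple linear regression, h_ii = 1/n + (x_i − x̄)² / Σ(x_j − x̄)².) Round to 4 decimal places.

x̄ = (6 + 7 + 8 + 10 + 11 + 12)/6 = 9
Σ(x − x̄)² = 9 + 4 + 1 + 1 + 4 + 9 = 28
h = 1/6 + (-1)²/28 = 0.166667 + 0.0357143 = 0.2024

h = 0.2024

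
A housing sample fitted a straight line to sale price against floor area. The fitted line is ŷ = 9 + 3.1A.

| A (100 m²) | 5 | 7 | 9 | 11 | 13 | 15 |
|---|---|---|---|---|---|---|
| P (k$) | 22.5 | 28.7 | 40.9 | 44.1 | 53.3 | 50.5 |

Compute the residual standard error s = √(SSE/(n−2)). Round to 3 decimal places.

s = 4.062

A=5: ŷ = 9 + 3.1·5 = 24.5; e = 22.5 − 24.5 = -2
A=7: ŷ = 9 + 3.1·7 = 30.7; e = 28.7 − 30.7 = -2
A=9: ŷ = 9 + 3.1·9 = 36.9; e = 40.9 − 36.9 = 4
A=11: ŷ = 9 + 3.1·11 = 43.1; e = 44.1 − 43.1 = 1
A=13: ŷ = 9 + 3.1·13 = 49.3; e = 53.3 − 49.3 = 4
A=15: ŷ = 9 + 3.1·15 = 55.5; e = 50.5 − 55.5 = -5
SSE = 4 + 4 + 16 + 1 + 16 + 25 = 66
s = √(66/4) = √16.5 ≈ 4.062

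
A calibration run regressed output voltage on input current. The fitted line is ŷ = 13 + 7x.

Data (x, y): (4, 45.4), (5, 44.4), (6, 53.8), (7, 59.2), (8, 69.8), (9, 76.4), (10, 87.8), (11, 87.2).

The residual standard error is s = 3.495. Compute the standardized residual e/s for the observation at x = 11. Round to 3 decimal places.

ŷ = 13 + 7·11 = 90
e = 87.2 − 90 = -2.8
e/s = -2.8 / 3.495 = -0.801

-0.801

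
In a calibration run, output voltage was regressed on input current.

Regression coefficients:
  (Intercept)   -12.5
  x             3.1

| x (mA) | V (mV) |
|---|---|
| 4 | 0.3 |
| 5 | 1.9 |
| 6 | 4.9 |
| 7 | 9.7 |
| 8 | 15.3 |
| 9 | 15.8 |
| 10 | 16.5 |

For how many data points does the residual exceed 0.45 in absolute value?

x=4: V̂ = -12.5 + 3.1·4 = -0.1; r = 0.3 − (-0.1) = 0.4
x=5: V̂ = -12.5 + 3.1·5 = 3; r = 1.9 − 3 = -1.1
x=6: V̂ = -12.5 + 3.1·6 = 6.1; r = 4.9 − 6.1 = -1.2
x=7: V̂ = -12.5 + 3.1·7 = 9.2; r = 9.7 − 9.2 = 0.5
x=8: V̂ = -12.5 + 3.1·8 = 12.3; r = 15.3 − 12.3 = 3
x=9: V̂ = -12.5 + 3.1·9 = 15.4; r = 15.8 − 15.4 = 0.4
x=10: V̂ = -12.5 + 3.1·10 = 18.5; r = 16.5 − 18.5 = -2
|r| > 0.45: x=5 (|r|=1.1), x=6 (|r|=1.2), x=7 (|r|=0.5), x=8 (|r|=3), x=10 (|r|=2) → 5

5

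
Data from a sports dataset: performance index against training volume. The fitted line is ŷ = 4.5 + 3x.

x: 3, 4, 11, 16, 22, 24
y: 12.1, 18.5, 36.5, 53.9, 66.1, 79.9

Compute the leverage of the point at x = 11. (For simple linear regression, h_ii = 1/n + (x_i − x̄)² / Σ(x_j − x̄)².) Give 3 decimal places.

x̄ = (3 + 4 + 11 + 16 + 22 + 24)/6 = 13.3333
Σ(x − x̄)² = 106.778 + 87.1111 + 5.44444 + 7.11111 + 75.1111 + 113.778 = 395.333
h = 1/6 + (-2.33333)²/395.333 = 0.166667 + 0.0137718 = 0.180

h = 0.180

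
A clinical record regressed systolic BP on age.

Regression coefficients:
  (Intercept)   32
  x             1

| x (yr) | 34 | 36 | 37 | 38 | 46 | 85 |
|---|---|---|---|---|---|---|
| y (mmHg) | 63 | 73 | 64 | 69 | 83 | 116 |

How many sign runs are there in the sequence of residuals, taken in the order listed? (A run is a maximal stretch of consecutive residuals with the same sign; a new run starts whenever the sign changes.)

5 runs

x=34: ŷ = 32 + 34 = 66; r = 63 − 66 = -3
x=36: ŷ = 32 + 36 = 68; r = 73 − 68 = 5
x=37: ŷ = 32 + 37 = 69; r = 64 − 69 = -5
x=38: ŷ = 32 + 38 = 70; r = 69 − 70 = -1
x=46: ŷ = 32 + 46 = 78; r = 83 − 78 = 5
x=85: ŷ = 32 + 85 = 117; r = 116 − 117 = -1
Signs: − + − − + −
Runs: −×1, +×1, −×2, +×1, −×1 → 5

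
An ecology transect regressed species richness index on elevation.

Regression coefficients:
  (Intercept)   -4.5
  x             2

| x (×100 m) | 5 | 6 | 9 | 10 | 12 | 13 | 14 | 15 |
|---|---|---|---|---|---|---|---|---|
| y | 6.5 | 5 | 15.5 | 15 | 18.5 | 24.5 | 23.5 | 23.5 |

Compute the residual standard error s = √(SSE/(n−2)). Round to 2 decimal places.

s = 2.06

x=5: ŷ = -4.5 + 2·5 = 5.5; r = 6.5 − 5.5 = 1
x=6: ŷ = -4.5 + 2·6 = 7.5; r = 5 − 7.5 = -2.5
x=9: ŷ = -4.5 + 2·9 = 13.5; r = 15.5 − 13.5 = 2
x=10: ŷ = -4.5 + 2·10 = 15.5; r = 15 − 15.5 = -0.5
x=12: ŷ = -4.5 + 2·12 = 19.5; r = 18.5 − 19.5 = -1
x=13: ŷ = -4.5 + 2·13 = 21.5; r = 24.5 − 21.5 = 3
x=14: ŷ = -4.5 + 2·14 = 23.5; r = 23.5 − 23.5 = 0
x=15: ŷ = -4.5 + 2·15 = 25.5; r = 23.5 − 25.5 = -2
SSE = 1 + 6.25 + 4 + 0.25 + 1 + 9 + 0 + 4 = 25.5
s = √(25.5/6) = √4.25 ≈ 2.06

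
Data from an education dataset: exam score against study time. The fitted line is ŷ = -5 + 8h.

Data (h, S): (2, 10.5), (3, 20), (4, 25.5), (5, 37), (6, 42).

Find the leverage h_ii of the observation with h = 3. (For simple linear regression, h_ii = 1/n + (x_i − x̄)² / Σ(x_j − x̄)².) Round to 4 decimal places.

h = 0.3000

h̄ = (2 + 3 + 4 + 5 + 6)/5 = 4
Σ(h − h̄)² = 4 + 1 + 0 + 1 + 4 = 10
h = 1/5 + (-1)²/10 = 0.2 + 0.1 = 0.3000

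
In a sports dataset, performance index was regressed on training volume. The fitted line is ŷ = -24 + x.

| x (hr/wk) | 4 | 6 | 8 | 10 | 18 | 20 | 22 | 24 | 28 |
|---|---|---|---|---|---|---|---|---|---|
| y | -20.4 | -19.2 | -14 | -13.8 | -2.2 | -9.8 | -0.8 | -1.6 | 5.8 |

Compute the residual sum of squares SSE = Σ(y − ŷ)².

x=4: ŷ = -24 + 4 = -20; e = -20.4 − (-20) = -0.4
x=6: ŷ = -24 + 6 = -18; e = -19.2 − (-18) = -1.2
x=8: ŷ = -24 + 8 = -16; e = -14 − (-16) = 2
x=10: ŷ = -24 + 10 = -14; e = -13.8 − (-14) = 0.2
x=18: ŷ = -24 + 18 = -6; e = -2.2 − (-6) = 3.8
x=20: ŷ = -24 + 20 = -4; e = -9.8 − (-4) = -5.8
x=22: ŷ = -24 + 22 = -2; e = -0.8 − (-2) = 1.2
x=24: ŷ = -24 + 24 = 0; e = -1.6 − 0 = -1.6
x=28: ŷ = -24 + 28 = 4; e = 5.8 − 4 = 1.8
SSE = 0.16 + 1.44 + 4 + 0.04 + 14.44 + 33.64 + 1.44 + 2.56 + 3.24 = 60.96

SSE = 60.96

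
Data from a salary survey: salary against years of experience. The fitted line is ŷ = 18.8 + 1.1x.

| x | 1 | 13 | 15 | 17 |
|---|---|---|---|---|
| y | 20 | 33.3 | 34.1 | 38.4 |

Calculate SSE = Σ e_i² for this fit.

SSE = 2.3

x=1: ŷ = 18.8 + 1.1·1 = 19.9; e = 20 − 19.9 = 0.1
x=13: ŷ = 18.8 + 1.1·13 = 33.1; e = 33.3 − 33.1 = 0.2
x=15: ŷ = 18.8 + 1.1·15 = 35.3; e = 34.1 − 35.3 = -1.2
x=17: ŷ = 18.8 + 1.1·17 = 37.5; e = 38.4 − 37.5 = 0.9
SSE = 0.01 + 0.04 + 1.44 + 0.81 = 2.3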